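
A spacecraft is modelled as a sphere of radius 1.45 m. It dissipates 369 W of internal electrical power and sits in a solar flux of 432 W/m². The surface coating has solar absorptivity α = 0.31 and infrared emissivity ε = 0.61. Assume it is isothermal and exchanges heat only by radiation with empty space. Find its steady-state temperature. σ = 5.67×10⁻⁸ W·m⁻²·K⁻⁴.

T ≈ 192 K

At steady state, absorbed solar power + internal power = radiated power.
Absorbed: α·S·A_cross = 0.31·432·6.605 = 884.6 W (cross-section πr²).
Total input = 884.6 + 369 = 1254 W.
Radiated: εσ·A_surf·T⁴ with A_surf = 4πr² = 26.42 m².
T⁴ = 1254/(0.61·5.67×10⁻⁸·26.42) = 1.372×10⁹ K⁴.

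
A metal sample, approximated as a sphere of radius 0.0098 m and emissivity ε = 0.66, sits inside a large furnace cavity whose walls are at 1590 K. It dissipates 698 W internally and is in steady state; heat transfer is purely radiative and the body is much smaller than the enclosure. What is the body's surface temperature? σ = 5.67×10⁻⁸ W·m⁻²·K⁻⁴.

For a small grey body in a large enclosure, net radiated power = εσA(T⁴ − T_w⁴).
Steady state: P = εσA(T⁴ − T_w⁴) with A = 4πr² = 0.001207 m².
T⁴ = P/(εσA) + T_w⁴ = 698/(0.66·5.67×10⁻⁸·0.001207) + (1590)⁴
    = 1.545×10¹³ + 6.391×10¹² = 2.185×10¹³ K⁴.

T ≈ 2160 K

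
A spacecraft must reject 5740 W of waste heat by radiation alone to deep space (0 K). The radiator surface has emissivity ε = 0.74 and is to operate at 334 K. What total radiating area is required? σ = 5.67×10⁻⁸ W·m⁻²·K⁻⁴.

A ≈ 11.0 m²

P = εσA T⁴ ⇒ A = P/(εσT⁴).
T⁴ = 1.244×10¹⁰ K⁴.
A = 5740/(0.74 × 5.67×10⁻⁸ × 1.244×10¹⁰).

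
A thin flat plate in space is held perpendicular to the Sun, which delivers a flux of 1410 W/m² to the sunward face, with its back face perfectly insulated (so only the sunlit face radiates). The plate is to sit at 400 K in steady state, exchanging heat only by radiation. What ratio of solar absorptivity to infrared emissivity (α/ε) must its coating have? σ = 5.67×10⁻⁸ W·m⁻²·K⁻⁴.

Balance: αS·A = εσ·1A·T⁴ ⇒ α/ε = σT⁴/S.
α/ε = 5.67×10⁻⁸·(400)⁴/1410 = 5.67×10⁻⁸·2.560×10¹⁰/1410.

α/ε ≈ 1.03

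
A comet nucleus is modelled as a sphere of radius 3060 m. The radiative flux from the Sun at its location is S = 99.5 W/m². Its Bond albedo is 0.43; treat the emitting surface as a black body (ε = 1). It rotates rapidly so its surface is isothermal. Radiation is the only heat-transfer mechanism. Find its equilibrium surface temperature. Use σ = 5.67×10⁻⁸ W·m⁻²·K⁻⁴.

T ≈ 126 K

At equilibrium, absorbed power = emitted power.
Absorbing cross-section = πr² = 2.942×10⁷ m²; emitting surface = 4πr² = 1.177×10⁸ m² (ratio 4).
(1−a)S·A_cross = εσ·A_surf·T⁴  ⇒  T⁴ = (1−a)S/(4σ).
T⁴ = 0.570·99.5/(4·5.67×10⁻⁸) = 2.501×10⁸ K⁴.
T = (2.501×10⁸)^(1/4).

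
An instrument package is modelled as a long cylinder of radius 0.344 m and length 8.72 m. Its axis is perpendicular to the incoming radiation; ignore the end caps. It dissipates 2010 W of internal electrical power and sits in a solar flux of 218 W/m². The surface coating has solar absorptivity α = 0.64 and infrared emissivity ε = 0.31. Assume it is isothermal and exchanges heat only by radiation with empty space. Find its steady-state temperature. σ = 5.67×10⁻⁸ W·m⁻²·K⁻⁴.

T ≈ 304 K

At steady state, absorbed solar power + internal power = radiated power.
Absorbed: α·S·A_cross = 0.64·218·5.999 = 837.0 W (cross-section 2rL).
Total input = 837.0 + 2010 = 2847 W.
Radiated: εσ·A_surf·T⁴ with A_surf = 2πrL = 18.85 m².
T⁴ = 2847/(0.31·5.67×10⁻⁸·18.85) = 8.594×10⁹ K⁴.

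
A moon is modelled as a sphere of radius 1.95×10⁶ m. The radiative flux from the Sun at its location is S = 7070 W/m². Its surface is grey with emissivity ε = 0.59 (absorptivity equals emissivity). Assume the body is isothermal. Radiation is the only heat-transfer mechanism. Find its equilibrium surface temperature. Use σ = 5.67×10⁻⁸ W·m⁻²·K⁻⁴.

T ≈ 420 K

At equilibrium, absorbed power = emitted power.
Absorbing cross-section = πr² = 1.195×10¹³ m²; emitting surface = 4πr² = 4.778×10¹³ m² (ratio 4).
εS·A_cross = εσ·A_surf·T⁴  ⇒  T⁴ = S/(4σ)   (ε cancels).
T⁴ = 7070/(4·5.67×10⁻⁸) = 3.117×10¹⁰ K⁴.
T = (3.117×10¹⁰)^(1/4).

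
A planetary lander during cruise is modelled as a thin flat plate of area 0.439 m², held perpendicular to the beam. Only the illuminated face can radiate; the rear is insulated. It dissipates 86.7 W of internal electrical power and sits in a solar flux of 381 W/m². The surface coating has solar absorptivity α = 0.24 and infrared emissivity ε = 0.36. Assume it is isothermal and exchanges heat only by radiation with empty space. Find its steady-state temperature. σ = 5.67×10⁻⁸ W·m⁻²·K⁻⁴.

At steady state, absorbed solar power + internal power = radiated power.
Absorbed: α·S·A_cross = 0.24·381·0.4390 = 40.14 W (cross-section A).
Total input = 40.14 + 86.7 = 126.8 W.
Radiated: εσ·A_surf·T⁴ with A_surf = A = 0.4390 m².
T⁴ = 126.8/(0.36·5.67×10⁻⁸·0.4390) = 1.416×10¹⁰ K⁴.

T ≈ 345 K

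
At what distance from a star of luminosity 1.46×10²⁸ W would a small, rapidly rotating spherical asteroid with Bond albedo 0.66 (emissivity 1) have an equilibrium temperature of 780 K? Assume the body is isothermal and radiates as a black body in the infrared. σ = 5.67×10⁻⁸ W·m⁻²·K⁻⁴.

For an isothermal black-emitting sphere, (1−a)S·πr² = σ·4πr²·T⁴ ⇒ S = 4σT⁴/(1−a).
S = 4·5.67×10⁻⁸·(780)⁴/0.340 = 2.469×10⁵ W/m².
Flux falls as S = L/(4πd²), so d = √(L/(4πS)) = √(1.46×10²⁸/(4π·2.469×10⁵)).

d ≈ 6.86×10¹⁰ m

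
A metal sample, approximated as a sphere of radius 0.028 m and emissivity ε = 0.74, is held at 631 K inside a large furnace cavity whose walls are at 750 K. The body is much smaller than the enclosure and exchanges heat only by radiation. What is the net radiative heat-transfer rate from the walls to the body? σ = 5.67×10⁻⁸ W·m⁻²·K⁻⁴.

For a small grey body in a large enclosure: P_net = εσA(T_body⁴ − T_wall⁴).
A = 4πr² = 0.009852 m²; T_body⁴ − T_wall⁴ = 1.585×10¹¹ − 3.164×10¹¹ = -1.579×10¹¹ K⁴.
|P_net| = 0.74·5.67×10⁻⁸·0.009852·1.579×10¹¹.

P_net ≈ 65.3 W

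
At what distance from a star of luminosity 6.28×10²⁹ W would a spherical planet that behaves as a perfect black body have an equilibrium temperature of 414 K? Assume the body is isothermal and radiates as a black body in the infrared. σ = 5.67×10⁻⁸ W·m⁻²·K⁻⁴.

d ≈ 2.74×10¹² m

For an isothermal black-emitting sphere, (1−a)S·πr² = σ·4πr²·T⁴ ⇒ S = 4σT⁴/(1−a).
S = 4·5.67×10⁻⁸·(414)⁴/1.00 = 6663 W/m².
Flux falls as S = L/(4πd²), so d = √(L/(4πS)) = √(6.28×10²⁹/(4π·6663)).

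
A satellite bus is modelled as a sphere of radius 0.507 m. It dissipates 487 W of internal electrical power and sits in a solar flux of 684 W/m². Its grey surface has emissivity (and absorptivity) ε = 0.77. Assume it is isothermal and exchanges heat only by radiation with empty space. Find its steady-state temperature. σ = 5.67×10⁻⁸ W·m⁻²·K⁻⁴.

At steady state, absorbed solar power + internal power = radiated power.
Absorbed: α·S·A_cross = 0.77·684·0.8075 = 425.3 W (cross-section πr²).
Total input = 425.3 + 487 = 912.3 W.
Radiated: εσ·A_surf·T⁴ with A_surf = 4πr² = 3.230 m².
T⁴ = 912.3/(0.77·5.67×10⁻⁸·3.230) = 6.469×10⁹ K⁴.

T ≈ 284 K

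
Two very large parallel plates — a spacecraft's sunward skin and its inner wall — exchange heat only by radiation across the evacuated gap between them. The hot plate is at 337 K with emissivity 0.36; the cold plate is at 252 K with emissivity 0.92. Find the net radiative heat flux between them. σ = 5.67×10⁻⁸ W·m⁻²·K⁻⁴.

For two infinite grey parallel plates, q = σ(T₁⁴ − T₂⁴)/(1/ε₁ + 1/ε₂ − 1).
T₁⁴ − T₂⁴ = 1.290×10¹⁰ − 4.033×10⁹ = 8.865×10⁹ K⁴.
1/ε₁ + 1/ε₂ − 1 = 2.778 + 1.087 − 1 = 2.865.
q = 5.67×10⁻⁸ × 8.865×10⁹ / 2.865.

q ≈ 175 W/m²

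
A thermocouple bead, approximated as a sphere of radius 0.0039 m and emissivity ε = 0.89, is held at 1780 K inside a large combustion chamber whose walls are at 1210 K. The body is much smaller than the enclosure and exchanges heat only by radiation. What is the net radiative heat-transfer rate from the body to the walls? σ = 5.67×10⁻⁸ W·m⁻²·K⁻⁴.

P_net ≈ 76.2 W

For a small grey body in a large enclosure: P_net = εσA(T_body⁴ − T_wall⁴).
A = 4πr² = 1.911×10⁻⁴ m²; T_body⁴ − T_wall⁴ = 1.004×10¹³ − 2.144×10¹² = 7.895×10¹² K⁴.
|P_net| = 0.89·5.67×10⁻⁸·1.911×10⁻⁴·7.895×10¹².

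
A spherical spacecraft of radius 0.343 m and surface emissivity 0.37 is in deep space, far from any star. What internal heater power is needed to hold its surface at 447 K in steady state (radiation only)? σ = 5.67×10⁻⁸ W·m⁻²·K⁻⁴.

P ≈ 1240 W

P = εσ·4πr²·T⁴.
4πr² = 1.478 m²; T⁴ = 3.992×10¹⁰ K⁴.
P = 0.37·5.67×10⁻⁸·1.478·3.992×10¹⁰.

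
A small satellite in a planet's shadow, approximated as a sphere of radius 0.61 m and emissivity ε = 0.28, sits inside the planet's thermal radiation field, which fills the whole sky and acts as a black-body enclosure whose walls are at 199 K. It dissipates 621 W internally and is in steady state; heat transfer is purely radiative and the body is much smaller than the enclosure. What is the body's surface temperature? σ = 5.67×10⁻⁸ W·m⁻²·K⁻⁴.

T ≈ 316 K

For a small grey body in a large enclosure, net radiated power = εσA(T⁴ − T_w⁴).
Steady state: P = εσA(T⁴ − T_w⁴) with A = 4πr² = 4.676 m².
T⁴ = P/(εσA) + T_w⁴ = 621/(0.28·5.67×10⁻⁸·4.676) + (199)⁴
    = 8.365×10⁹ + 1.568×10⁹ = 9.934×10⁹ K⁴.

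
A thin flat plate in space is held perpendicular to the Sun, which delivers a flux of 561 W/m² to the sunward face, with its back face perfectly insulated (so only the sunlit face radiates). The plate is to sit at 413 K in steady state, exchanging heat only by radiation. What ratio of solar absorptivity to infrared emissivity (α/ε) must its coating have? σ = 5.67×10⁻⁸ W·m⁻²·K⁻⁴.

α/ε ≈ 2.94

Balance: αS·A = εσ·1A·T⁴ ⇒ α/ε = σT⁴/S.
α/ε = 5.67×10⁻⁸·(413)⁴/561 = 5.67×10⁻⁸·2.909×10¹⁰/561.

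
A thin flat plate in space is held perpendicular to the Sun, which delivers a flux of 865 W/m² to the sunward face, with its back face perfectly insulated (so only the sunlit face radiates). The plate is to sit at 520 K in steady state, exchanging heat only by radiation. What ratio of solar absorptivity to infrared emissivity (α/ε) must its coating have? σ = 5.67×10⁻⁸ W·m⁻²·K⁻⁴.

Balance: αS·A = εσ·1A·T⁴ ⇒ α/ε = σT⁴/S.
α/ε = 5.67×10⁻⁸·(520)⁴/865 = 5.67×10⁻⁸·7.312×10¹⁰/865.

α/ε ≈ 4.79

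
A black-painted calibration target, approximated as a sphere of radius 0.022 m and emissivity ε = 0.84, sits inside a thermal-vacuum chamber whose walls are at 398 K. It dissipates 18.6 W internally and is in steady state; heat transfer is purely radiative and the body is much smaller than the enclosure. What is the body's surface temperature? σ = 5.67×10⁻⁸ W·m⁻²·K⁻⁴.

T ≈ 547 K

For a small grey body in a large enclosure, net radiated power = εσA(T⁴ − T_w⁴).
Steady state: P = εσA(T⁴ − T_w⁴) with A = 4πr² = 0.006082 m².
T⁴ = P/(εσA) + T_w⁴ = 18.6/(0.84·5.67×10⁻⁸·0.006082) + (398)⁴
    = 6.421×10¹⁰ + 2.509×10¹⁰ = 8.930×10¹⁰ K⁴.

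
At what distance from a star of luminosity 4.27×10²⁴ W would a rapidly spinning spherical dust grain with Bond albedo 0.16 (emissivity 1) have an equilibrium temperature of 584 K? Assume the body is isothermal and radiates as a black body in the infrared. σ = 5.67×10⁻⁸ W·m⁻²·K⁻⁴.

For an isothermal black-emitting sphere, (1−a)S·πr² = σ·4πr²·T⁴ ⇒ S = 4σT⁴/(1−a).
S = 4·5.67×10⁻⁸·(584)⁴/0.840 = 31410 W/m².
Flux falls as S = L/(4πd²), so d = √(L/(4πS)) = √(4.27×10²⁴/(4π·31410)).

d ≈ 3.29×10⁹ m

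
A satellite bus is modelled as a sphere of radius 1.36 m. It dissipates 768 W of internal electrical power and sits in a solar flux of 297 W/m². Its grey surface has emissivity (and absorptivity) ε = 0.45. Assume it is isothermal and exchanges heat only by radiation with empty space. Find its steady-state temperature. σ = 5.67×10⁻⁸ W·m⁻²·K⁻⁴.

T ≈ 226 K

At steady state, absorbed solar power + internal power = radiated power.
Absorbed: α·S·A_cross = 0.45·297·5.811 = 776.6 W (cross-section πr²).
Total input = 776.6 + 768 = 1545 W.
Radiated: εσ·A_surf·T⁴ with A_surf = 4πr² = 23.24 m².
T⁴ = 1545/(0.45·5.67×10⁻⁸·23.24) = 2.605×10⁹ K⁴.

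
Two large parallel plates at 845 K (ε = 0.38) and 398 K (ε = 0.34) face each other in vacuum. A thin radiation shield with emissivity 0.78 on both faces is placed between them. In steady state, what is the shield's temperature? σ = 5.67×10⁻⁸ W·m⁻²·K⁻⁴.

In steady state the net flux on the hot side equals that on the cold side.
σ(T₁⁴−T_s⁴)/D₁ = σ(T_s⁴−T₂⁴)/D₂, with D₁ = 1/ε₁+1/ε_s−1 = 2.914, D₂ = 1/ε_s+1/ε₂−1 = 3.223.
Solve for T_s⁴: T_s⁴ = (D₂·T₁⁴ + D₁·T₂⁴)/(D₁+D₂) = 2.797×10¹¹ K⁴.

T_s ≈ 727 K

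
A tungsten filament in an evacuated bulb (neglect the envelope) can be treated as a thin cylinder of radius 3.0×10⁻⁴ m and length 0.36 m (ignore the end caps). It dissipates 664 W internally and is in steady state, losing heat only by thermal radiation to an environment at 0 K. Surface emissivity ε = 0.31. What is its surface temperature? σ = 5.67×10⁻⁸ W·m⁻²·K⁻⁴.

Steady state: internal power = radiated power, P = εσA T⁴.
Radiating area A = 2πrL = 6.786×10⁻⁴ m².
T⁴ = P/(εσA) = 664/(0.31·5.67×10⁻⁸·6.786×10⁻⁴) = 5.567×10¹³ K⁴.
T = (5.567×10¹³)^(1/4).

T ≈ 2730 K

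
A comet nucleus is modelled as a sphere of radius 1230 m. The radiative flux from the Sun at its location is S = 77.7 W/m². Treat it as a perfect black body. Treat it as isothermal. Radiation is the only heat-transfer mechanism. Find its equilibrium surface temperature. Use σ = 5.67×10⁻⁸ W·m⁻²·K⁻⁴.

At equilibrium, absorbed power = emitted power.
Absorbing cross-section = πr² = 4.753×10⁶ m²; emitting surface = 4πr² = 1.901×10⁷ m² (ratio 4).
S·A_cross = εσ·A_surf·T⁴  ⇒  T⁴ = S/(4σ).
T⁴ = 1.00·77.7/(4·5.67×10⁻⁸) = 3.426×10⁸ K⁴.
T = (3.426×10⁸)^(1/4).

T ≈ 136 K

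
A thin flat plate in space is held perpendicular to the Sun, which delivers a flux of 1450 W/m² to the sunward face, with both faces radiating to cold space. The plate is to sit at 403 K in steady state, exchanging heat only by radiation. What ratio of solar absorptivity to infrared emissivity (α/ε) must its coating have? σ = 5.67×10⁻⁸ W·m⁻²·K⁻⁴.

α/ε ≈ 2.06

Balance: αS·A = εσ·2A·T⁴ ⇒ α/ε = 2σT⁴/S.
α/ε = 2·5.67×10⁻⁸·(403)⁴/1450 = 2·5.67×10⁻⁸·2.638×10¹⁰/1450.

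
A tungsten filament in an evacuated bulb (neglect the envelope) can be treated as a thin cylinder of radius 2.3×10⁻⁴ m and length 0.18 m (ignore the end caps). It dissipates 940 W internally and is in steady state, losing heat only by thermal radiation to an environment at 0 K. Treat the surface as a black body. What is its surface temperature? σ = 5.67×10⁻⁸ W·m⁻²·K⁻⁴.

Steady state: internal power = radiated power, P = εσA T⁴.
Radiating area A = 2πrL = 2.601×10⁻⁴ m².
T⁴ = P/(εσA) = 940/(1.0·5.67×10⁻⁸·2.601×10⁻⁴) = 6.373×10¹³ K⁴.
T = (6.373×10¹³)^(1/4).

T ≈ 2830 K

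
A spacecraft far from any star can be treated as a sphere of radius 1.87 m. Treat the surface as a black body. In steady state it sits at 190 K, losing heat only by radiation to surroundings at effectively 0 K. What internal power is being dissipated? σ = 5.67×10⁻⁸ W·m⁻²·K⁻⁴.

P ≈ 3250 W

Steady state: P = εσA T⁴.
A = 4πr² = 43.94 m²; T⁴ = (190)⁴ = 1.303×10⁹ K⁴.
P = 1.0 × 5.67×10⁻⁸ × 43.94 × 1.303×10⁹.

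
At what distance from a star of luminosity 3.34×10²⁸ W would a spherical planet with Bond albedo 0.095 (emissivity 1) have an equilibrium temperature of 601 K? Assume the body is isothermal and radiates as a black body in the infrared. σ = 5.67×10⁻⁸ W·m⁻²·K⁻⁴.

d ≈ 2.85×10¹¹ m

For an isothermal black-emitting sphere, (1−a)S·πr² = σ·4πr²·T⁴ ⇒ S = 4σT⁴/(1−a).
S = 4·5.67×10⁻⁸·(601)⁴/0.905 = 32700 W/m².
Flux falls as S = L/(4πd²), so d = √(L/(4πS)) = √(3.34×10²⁸/(4π·32700)).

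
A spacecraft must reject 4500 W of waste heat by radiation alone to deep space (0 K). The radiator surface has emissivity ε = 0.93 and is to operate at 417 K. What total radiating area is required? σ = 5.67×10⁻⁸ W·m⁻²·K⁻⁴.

A ≈ 2.82 m²

P = εσA T⁴ ⇒ A = P/(εσT⁴).
T⁴ = 3.024×10¹⁰ K⁴.
A = 4500/(0.93 × 5.67×10⁻⁸ × 3.024×10¹⁰).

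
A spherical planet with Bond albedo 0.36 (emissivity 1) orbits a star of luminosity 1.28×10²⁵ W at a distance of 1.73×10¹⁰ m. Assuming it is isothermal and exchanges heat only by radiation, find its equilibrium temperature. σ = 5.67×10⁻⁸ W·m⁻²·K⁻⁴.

First find the stellar flux at distance d: S = L/(4πd²) = 1.28×10²⁵/(4π·(1.73×10¹⁰)²) = 3403 W/m².
For an isothermal sphere, absorbed (1−a)S·πr² = emitted σ·4πr²·T⁴, so T⁴ = (1−a)S/(4σ).
T⁴ = 0.640·3403/(4·5.67×10⁻⁸) = 9.604×10⁹ K⁴.

T ≈ 313 K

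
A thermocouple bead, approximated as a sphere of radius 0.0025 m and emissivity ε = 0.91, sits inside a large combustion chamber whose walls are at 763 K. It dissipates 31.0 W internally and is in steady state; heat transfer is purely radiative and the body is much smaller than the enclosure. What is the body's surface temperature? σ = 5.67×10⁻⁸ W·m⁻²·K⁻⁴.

T ≈ 1680 K

For a small grey body in a large enclosure, net radiated power = εσA(T⁴ − T_w⁴).
Steady state: P = εσA(T⁴ − T_w⁴) with A = 4πr² = 7.854×10⁻⁵ m².
T⁴ = P/(εσA) + T_w⁴ = 31.0/(0.91·5.67×10⁻⁸·7.854×10⁻⁵) + (763)⁴
    = 7.650×10¹² + 3.389×10¹¹ = 7.989×10¹² K⁴.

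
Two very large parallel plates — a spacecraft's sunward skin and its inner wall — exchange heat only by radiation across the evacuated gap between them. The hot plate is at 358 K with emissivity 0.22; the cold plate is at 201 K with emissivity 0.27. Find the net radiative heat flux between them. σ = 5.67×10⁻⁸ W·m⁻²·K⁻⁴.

For two infinite grey parallel plates, q = σ(T₁⁴ − T₂⁴)/(1/ε₁ + 1/ε₂ − 1).
T₁⁴ − T₂⁴ = 1.643×10¹⁰ − 1.632×10⁹ = 1.479×10¹⁰ K⁴.
1/ε₁ + 1/ε₂ − 1 = 4.545 + 3.704 − 1 = 7.249.
q = 5.67×10⁻⁸ × 1.479×10¹⁰ / 7.249.

q ≈ 116 W/m²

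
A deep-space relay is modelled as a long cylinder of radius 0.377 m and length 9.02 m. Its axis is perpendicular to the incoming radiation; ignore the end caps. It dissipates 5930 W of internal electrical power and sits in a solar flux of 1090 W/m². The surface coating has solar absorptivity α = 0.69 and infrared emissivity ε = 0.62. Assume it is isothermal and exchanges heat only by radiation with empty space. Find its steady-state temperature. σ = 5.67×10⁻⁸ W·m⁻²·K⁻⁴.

T ≈ 348 K

At steady state, absorbed solar power + internal power = radiated power.
Absorbed: α·S·A_cross = 0.69·1090·6.801 = 5115 W (cross-section 2rL).
Total input = 5115 + 5930 = 11050 W.
Radiated: εσ·A_surf·T⁴ with A_surf = 2πrL = 21.37 m².
T⁴ = 11050/(0.62·5.67×10⁻⁸·21.37) = 1.471×10¹⁰ K⁴.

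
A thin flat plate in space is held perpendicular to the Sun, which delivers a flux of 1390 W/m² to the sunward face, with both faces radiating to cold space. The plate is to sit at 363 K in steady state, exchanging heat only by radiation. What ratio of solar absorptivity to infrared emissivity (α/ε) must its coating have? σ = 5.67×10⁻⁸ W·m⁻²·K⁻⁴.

α/ε ≈ 1.42

Balance: αS·A = εσ·2A·T⁴ ⇒ α/ε = 2σT⁴/S.
α/ε = 2·5.67×10⁻⁸·(363)⁴/1390 = 2·5.67×10⁻⁸·1.736×10¹⁰/1390.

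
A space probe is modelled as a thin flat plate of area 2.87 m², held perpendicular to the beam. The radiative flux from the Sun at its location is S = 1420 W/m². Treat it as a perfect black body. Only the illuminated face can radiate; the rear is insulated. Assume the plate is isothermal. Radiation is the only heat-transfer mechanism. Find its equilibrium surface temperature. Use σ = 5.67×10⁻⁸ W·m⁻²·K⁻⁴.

T ≈ 398 K

At equilibrium, absorbed power = emitted power.
Absorbing cross-section = A = 2.870 m²; emitting surface = A = 2.870 m² (ratio 1).
S·A_cross = εσ·A_surf·T⁴  ⇒  T⁴ = S/(1σ).
T⁴ = 1.00·1420/(1·5.67×10⁻⁸) = 2.504×10¹⁰ K⁴.
T = (2.504×10¹⁰)^(1/4).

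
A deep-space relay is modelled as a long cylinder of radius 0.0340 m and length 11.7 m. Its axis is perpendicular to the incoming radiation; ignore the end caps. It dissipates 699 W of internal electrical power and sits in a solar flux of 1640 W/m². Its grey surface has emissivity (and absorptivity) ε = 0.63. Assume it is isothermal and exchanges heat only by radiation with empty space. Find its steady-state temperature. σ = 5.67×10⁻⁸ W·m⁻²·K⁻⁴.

T ≈ 361 K

At steady state, absorbed solar power + internal power = radiated power.
Absorbed: α·S·A_cross = 0.63·1640·0.7956 = 822.0 W (cross-section 2rL).
Total input = 822.0 + 699 = 1521 W.
Radiated: εσ·A_surf·T⁴ with A_surf = 2πrL = 2.499 m².
T⁴ = 1521/(0.63·5.67×10⁻⁸·2.499) = 1.704×10¹⁰ K⁴.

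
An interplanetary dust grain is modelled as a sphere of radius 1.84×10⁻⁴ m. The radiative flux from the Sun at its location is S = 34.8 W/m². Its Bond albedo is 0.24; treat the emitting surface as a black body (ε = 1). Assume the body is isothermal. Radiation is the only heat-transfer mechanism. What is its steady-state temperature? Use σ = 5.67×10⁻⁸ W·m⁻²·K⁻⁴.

T ≈ 104 K

At equilibrium, absorbed power = emitted power.
Absorbing cross-section = πr² = 1.064×10⁻⁷ m²; emitting surface = 4πr² = 4.254×10⁻⁷ m² (ratio 4).
(1−a)S·A_cross = εσ·A_surf·T⁴  ⇒  T⁴ = (1−a)S/(4σ).
T⁴ = 0.760·34.8/(4·5.67×10⁻⁸) = 1.166×10⁸ K⁴.
T = (1.166×10⁸)^(1/4).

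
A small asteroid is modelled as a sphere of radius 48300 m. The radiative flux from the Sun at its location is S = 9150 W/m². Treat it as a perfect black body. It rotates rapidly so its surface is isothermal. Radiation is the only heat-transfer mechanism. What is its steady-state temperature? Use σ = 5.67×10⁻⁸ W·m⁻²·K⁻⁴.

At equilibrium, absorbed power = emitted power.
Absorbing cross-section = πr² = 7.329×10⁹ m²; emitting surface = 4πr² = 2.932×10¹⁰ m² (ratio 4).
S·A_cross = εσ·A_surf·T⁴  ⇒  T⁴ = S/(4σ).
T⁴ = 1.00·9150/(4·5.67×10⁻⁸) = 4.034×10¹⁰ K⁴.
T = (4.034×10¹⁰)^(1/4).

T ≈ 448 K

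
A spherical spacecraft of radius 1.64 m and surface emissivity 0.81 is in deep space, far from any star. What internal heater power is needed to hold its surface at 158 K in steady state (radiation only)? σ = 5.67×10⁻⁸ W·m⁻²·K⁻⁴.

P ≈ 967 W

P = εσ·4πr²·T⁴.
4πr² = 33.80 m²; T⁴ = 6.232×10⁸ K⁴.
P = 0.81·5.67×10⁻⁸·33.80·6.232×10⁸.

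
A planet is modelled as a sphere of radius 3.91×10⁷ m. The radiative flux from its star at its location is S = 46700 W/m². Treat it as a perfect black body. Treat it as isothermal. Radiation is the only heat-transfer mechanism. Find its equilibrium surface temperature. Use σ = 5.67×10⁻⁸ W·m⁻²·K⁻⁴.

T ≈ 674 K

At equilibrium, absorbed power = emitted power.
Absorbing cross-section = πr² = 4.803×10¹⁵ m²; emitting surface = 4πr² = 1.921×10¹⁶ m² (ratio 4).
S·A_cross = εσ·A_surf·T⁴  ⇒  T⁴ = S/(4σ).
T⁴ = 1.00·46700/(4·5.67×10⁻⁸) = 2.059×10¹¹ K⁴.
T = (2.059×10¹¹)^(1/4).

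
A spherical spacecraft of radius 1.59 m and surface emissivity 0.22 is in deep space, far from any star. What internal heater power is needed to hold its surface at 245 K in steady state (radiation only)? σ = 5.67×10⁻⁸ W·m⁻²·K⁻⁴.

P ≈ 1430 W

P = εσ·4πr²·T⁴.
4πr² = 31.77 m²; T⁴ = 3.603×10⁹ K⁴.
P = 0.22·5.67×10⁻⁸·31.77·3.603×10⁹.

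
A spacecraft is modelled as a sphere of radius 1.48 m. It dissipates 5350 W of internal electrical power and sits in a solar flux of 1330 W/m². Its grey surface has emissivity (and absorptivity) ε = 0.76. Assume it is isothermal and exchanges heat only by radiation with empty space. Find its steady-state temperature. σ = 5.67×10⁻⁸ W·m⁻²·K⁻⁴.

T ≈ 319 K

At steady state, absorbed solar power + internal power = radiated power.
Absorbed: α·S·A_cross = 0.76·1330·6.881 = 6956 W (cross-section πr²).
Total input = 6956 + 5350 = 12310 W.
Radiated: εσ·A_surf·T⁴ with A_surf = 4πr² = 27.53 m².
T⁴ = 12310/(0.76·5.67×10⁻⁸·27.53) = 1.037×10¹⁰ K⁴.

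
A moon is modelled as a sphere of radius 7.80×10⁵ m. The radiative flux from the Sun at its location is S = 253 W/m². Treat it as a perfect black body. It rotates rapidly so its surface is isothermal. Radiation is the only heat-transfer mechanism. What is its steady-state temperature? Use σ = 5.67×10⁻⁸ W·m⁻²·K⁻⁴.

At equilibrium, absorbed power = emitted power.
Absorbing cross-section = πr² = 1.911×10¹² m²; emitting surface = 4πr² = 7.645×10¹² m² (ratio 4).
S·A_cross = εσ·A_surf·T⁴  ⇒  T⁴ = S/(4σ).
T⁴ = 1.00·253/(4·5.67×10⁻⁸) = 1.116×10⁹ K⁴.
T = (1.116×10⁹)^(1/4).

T ≈ 183 K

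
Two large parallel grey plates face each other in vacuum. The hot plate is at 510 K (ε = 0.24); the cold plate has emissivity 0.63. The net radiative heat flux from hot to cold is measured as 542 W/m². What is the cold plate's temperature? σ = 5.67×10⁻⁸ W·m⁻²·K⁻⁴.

T₂ ≈ 386 K

q = σ(T₁⁴ − T₂⁴)/(1/ε₁ + 1/ε₂ − 1); denominator = 4.754.
T₂⁴ = T₁⁴ − q·(1/ε₁+1/ε₂−1)/σ = 6.765×10¹⁰ − 542·4.754/5.67×10⁻⁸
    = 2.221×10¹⁰ K⁴.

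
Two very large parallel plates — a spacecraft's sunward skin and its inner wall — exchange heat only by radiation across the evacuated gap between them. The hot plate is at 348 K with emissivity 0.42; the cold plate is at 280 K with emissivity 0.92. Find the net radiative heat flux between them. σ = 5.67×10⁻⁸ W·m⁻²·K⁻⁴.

q ≈ 196 W/m²

For two infinite grey parallel plates, q = σ(T₁⁴ − T₂⁴)/(1/ε₁ + 1/ε₂ − 1).
T₁⁴ − T₂⁴ = 1.467×10¹⁰ − 6.147×10⁹ = 8.520×10⁹ K⁴.
1/ε₁ + 1/ε₂ − 1 = 2.381 + 1.087 − 1 = 2.468.
q = 5.67×10⁻⁸ × 8.520×10⁹ / 2.468.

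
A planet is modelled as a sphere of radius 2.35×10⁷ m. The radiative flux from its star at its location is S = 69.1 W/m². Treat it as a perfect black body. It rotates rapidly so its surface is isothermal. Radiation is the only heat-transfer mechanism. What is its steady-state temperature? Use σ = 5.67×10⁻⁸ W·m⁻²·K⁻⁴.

At equilibrium, absorbed power = emitted power.
Absorbing cross-section = πr² = 1.735×10¹⁵ m²; emitting surface = 4πr² = 6.940×10¹⁵ m² (ratio 4).
S·A_cross = εσ·A_surf·T⁴  ⇒  T⁴ = S/(4σ).
T⁴ = 1.00·69.1/(4·5.67×10⁻⁸) = 3.047×10⁸ K⁴.
T = (3.047×10⁸)^(1/4).

T ≈ 132 K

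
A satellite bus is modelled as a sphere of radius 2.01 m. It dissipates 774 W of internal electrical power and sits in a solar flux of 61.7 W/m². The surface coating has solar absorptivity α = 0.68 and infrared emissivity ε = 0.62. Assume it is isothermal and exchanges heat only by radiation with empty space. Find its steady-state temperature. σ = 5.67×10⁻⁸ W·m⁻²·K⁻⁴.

T ≈ 164 K

At steady state, absorbed solar power + internal power = radiated power.
Absorbed: α·S·A_cross = 0.68·61.7·12.69 = 532.5 W (cross-section πr²).
Total input = 532.5 + 774 = 1307 W.
Radiated: εσ·A_surf·T⁴ with A_surf = 4πr² = 50.77 m².
T⁴ = 1307/(0.62·5.67×10⁻⁸·50.77) = 7.320×10⁸ K⁴.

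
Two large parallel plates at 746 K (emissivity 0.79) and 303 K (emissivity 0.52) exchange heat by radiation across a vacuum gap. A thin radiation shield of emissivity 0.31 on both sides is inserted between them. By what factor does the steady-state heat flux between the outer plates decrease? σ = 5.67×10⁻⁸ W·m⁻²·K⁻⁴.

factor ≈ 3.49

Without shield: q₀ = σΔ(T⁴)/(1/ε₁+1/ε₂−1) with denominator 2.189.
With shield the two gaps are in series; the resistances add: (1/ε₁+1/ε_s−1)+(1/ε_s+1/ε₂−1) = 3.492+4.149 = 7.641.
Heat-flux ratio q₀/q = 7.641/2.189.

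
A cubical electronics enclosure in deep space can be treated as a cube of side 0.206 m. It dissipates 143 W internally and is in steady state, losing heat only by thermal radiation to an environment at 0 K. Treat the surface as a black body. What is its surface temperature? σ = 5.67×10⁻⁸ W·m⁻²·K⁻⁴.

T ≈ 315 K

Steady state: internal power = radiated power, P = εσA T⁴.
Radiating area A = 6L² = 0.2546 m².
T⁴ = P/(εσA) = 143/(1.0·5.67×10⁻⁸·0.2546) = 9.905×10⁹ K⁴.
T = (9.905×10⁹)^(1/4).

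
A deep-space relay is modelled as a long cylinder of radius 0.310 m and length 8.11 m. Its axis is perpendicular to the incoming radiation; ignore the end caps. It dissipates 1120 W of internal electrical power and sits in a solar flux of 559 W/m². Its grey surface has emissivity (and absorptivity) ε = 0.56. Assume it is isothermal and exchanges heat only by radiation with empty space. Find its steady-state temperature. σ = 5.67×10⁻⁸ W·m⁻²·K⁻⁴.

T ≈ 271 K

At steady state, absorbed solar power + internal power = radiated power.
Absorbed: α·S·A_cross = 0.56·559·5.028 = 1574 W (cross-section 2rL).
Total input = 1574 + 1120 = 2694 W.
Radiated: εσ·A_surf·T⁴ with A_surf = 2πrL = 15.80 m².
T⁴ = 2694/(0.56·5.67×10⁻⁸·15.80) = 5.371×10⁹ K⁴.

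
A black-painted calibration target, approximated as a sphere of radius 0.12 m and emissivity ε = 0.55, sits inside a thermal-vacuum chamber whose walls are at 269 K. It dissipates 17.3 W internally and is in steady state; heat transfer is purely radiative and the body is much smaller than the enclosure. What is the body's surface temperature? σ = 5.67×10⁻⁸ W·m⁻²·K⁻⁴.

T ≈ 302 K

For a small grey body in a large enclosure, net radiated power = εσA(T⁴ − T_w⁴).
Steady state: P = εσA(T⁴ − T_w⁴) with A = 4πr² = 0.1810 m².
T⁴ = P/(εσA) + T_w⁴ = 17.3/(0.55·5.67×10⁻⁸·0.1810) + (269)⁴
    = 3.066×10⁹ + 5.236×10⁹ = 8.302×10⁹ K⁴.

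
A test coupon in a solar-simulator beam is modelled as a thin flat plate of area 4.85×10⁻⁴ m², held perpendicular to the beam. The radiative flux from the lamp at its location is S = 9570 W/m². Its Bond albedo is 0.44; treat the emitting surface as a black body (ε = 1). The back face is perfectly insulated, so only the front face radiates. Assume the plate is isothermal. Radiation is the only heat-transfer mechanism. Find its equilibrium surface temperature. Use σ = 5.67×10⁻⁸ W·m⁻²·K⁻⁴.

T ≈ 554 K

At equilibrium, absorbed power = emitted power.
Absorbing cross-section = A = 4.850×10⁻⁴ m²; emitting surface = A = 4.850×10⁻⁴ m² (ratio 1).
(1−a)S·A_cross = εσ·A_surf·T⁴  ⇒  T⁴ = (1−a)S/(1σ).
T⁴ = 0.560·9570/(1·5.67×10⁻⁸) = 9.452×10¹⁰ K⁴.
T = (9.452×10¹⁰)^(1/4).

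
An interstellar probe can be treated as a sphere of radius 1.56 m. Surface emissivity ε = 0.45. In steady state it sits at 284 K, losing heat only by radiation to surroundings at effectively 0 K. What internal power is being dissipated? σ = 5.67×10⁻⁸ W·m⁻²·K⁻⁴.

Steady state: P = εσA T⁴.
A = 4πr² = 30.58 m²; T⁴ = (284)⁴ = 6.505×10⁹ K⁴.
P = 0.45 × 5.67×10⁻⁸ × 30.58 × 6.505×10⁹.

P ≈ 5080 W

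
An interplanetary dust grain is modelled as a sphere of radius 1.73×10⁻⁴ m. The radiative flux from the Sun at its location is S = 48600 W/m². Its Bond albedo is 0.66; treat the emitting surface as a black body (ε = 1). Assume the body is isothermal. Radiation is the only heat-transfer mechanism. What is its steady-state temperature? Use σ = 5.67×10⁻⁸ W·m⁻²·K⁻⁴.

T ≈ 520 K

At equilibrium, absorbed power = emitted power.
Absorbing cross-section = πr² = 9.402×10⁻⁸ m²; emitting surface = 4πr² = 3.761×10⁻⁷ m² (ratio 4).
(1−a)S·A_cross = εσ·A_surf·T⁴  ⇒  T⁴ = (1−a)S/(4σ).
T⁴ = 0.340·48600/(4·5.67×10⁻⁸) = 7.286×10¹⁰ K⁴.
T = (7.286×10¹⁰)^(1/4).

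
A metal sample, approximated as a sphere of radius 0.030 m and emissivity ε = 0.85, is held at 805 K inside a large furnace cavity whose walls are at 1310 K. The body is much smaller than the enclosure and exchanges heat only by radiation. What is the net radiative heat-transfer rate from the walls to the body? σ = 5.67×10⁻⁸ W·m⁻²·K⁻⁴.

For a small grey body in a large enclosure: P_net = εσA(T_body⁴ − T_wall⁴).
A = 4πr² = 0.01131 m²; T_body⁴ − T_wall⁴ = 4.199×10¹¹ − 2.945×10¹² = -2.525×10¹² K⁴.
|P_net| = 0.85·5.67×10⁻⁸·0.01131·2.525×10¹².

P_net ≈ 1380 W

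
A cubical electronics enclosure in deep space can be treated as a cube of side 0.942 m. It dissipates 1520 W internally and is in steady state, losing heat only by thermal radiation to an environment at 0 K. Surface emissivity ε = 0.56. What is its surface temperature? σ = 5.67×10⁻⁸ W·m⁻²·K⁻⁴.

T ≈ 308 K

Steady state: internal power = radiated power, P = εσA T⁴.
Radiating area A = 6L² = 5.324 m².
T⁴ = P/(εσA) = 1520/(0.56·5.67×10⁻⁸·5.324) = 8.991×10⁹ K⁴.
T = (8.991×10⁹)^(1/4).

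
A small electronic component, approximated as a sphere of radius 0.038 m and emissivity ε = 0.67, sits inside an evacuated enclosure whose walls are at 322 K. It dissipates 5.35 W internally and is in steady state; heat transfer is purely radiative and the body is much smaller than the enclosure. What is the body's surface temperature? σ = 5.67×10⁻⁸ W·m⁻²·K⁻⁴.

For a small grey body in a large enclosure, net radiated power = εσA(T⁴ − T_w⁴).
Steady state: P = εσA(T⁴ − T_w⁴) with A = 4πr² = 0.01815 m².
T⁴ = P/(εσA) + T_w⁴ = 5.35/(0.67·5.67×10⁻⁸·0.01815) + (322)⁴
    = 7.761×10⁹ + 1.075×10¹⁰ = 1.851×10¹⁰ K⁴.

T ≈ 369 K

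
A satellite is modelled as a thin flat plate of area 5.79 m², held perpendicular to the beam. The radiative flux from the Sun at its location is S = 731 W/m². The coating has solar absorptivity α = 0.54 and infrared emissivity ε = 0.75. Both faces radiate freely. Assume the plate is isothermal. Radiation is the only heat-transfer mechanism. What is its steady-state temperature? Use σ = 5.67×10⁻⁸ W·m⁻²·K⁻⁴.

T ≈ 261 K

At equilibrium, absorbed power = emitted power.
Absorbing cross-section = A = 5.790 m²; emitting surface = 2A = 11.58 m² (ratio 2).
αS·A_cross = εσ·A_surf·T⁴  ⇒  T⁴ = αS/(ε·2σ).
T⁴ = 0.540·731/(0.75·2·5.67×10⁻⁸) = 4.641×10⁹ K⁴.
T = (4.641×10⁹)^(1/4).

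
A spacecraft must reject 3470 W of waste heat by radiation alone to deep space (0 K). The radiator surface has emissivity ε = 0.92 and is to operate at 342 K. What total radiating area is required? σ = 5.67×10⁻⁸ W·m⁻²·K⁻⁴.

A ≈ 4.86 m²

P = εσA T⁴ ⇒ A = P/(εσT⁴).
T⁴ = 1.368×10¹⁰ K⁴.
A = 3470/(0.92 × 5.67×10⁻⁸ × 1.368×10¹⁰).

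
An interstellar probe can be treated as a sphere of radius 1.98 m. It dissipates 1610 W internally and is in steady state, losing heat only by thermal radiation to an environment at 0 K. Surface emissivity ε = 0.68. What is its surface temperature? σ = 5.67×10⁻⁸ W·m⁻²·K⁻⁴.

Steady state: internal power = radiated power, P = εσA T⁴.
Radiating area A = 4πr² = 49.27 m².
T⁴ = P/(εσA) = 1610/(0.68·5.67×10⁻⁸·49.27) = 8.476×10⁸ K⁴.
T = (8.476×10⁸)^(1/4).

T ≈ 171 K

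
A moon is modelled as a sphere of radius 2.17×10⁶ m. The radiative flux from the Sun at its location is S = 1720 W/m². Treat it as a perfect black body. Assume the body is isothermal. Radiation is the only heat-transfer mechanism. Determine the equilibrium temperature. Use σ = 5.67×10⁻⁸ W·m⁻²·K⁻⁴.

T ≈ 295 K

At equilibrium, absorbed power = emitted power.
Absorbing cross-section = πr² = 1.479×10¹³ m²; emitting surface = 4πr² = 5.917×10¹³ m² (ratio 4).
S·A_cross = εσ·A_surf·T⁴  ⇒  T⁴ = S/(4σ).
T⁴ = 1.00·1720/(4·5.67×10⁻⁸) = 7.584×10⁹ K⁴.
T = (7.584×10⁹)^(1/4).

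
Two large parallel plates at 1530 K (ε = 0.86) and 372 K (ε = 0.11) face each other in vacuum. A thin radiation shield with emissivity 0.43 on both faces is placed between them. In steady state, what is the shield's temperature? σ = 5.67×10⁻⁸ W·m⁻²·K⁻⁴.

In steady state the net flux on the hot side equals that on the cold side.
σ(T₁⁴−T_s⁴)/D₁ = σ(T_s⁴−T₂⁴)/D₂, with D₁ = 1/ε₁+1/ε_s−1 = 2.488, D₂ = 1/ε_s+1/ε₂−1 = 10.42.
Solve for T_s⁴: T_s⁴ = (D₂·T₁⁴ + D₁·T₂⁴)/(D₁+D₂) = 4.427×10¹² K⁴.

T_s ≈ 1450 K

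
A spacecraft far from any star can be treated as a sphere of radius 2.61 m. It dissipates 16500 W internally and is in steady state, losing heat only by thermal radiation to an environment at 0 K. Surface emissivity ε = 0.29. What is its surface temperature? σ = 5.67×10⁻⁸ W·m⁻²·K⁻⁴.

Steady state: internal power = radiated power, P = εσA T⁴.
Radiating area A = 4πr² = 85.60 m².
T⁴ = P/(εσA) = 16500/(0.29·5.67×10⁻⁸·85.60) = 1.172×10¹⁰ K⁴.
T = (1.172×10¹⁰)^(1/4).

T ≈ 329 K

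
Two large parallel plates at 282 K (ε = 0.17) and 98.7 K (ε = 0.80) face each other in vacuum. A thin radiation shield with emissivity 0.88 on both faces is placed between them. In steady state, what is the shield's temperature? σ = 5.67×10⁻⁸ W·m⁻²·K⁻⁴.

T_s ≈ 188 K

In steady state the net flux on the hot side equals that on the cold side.
σ(T₁⁴−T_s⁴)/D₁ = σ(T_s⁴−T₂⁴)/D₂, with D₁ = 1/ε₁+1/ε_s−1 = 6.019, D₂ = 1/ε_s+1/ε₂−1 = 1.386.
Solve for T_s⁴: T_s⁴ = (D₂·T₁⁴ + D₁·T₂⁴)/(D₁+D₂) = 1.261×10⁹ K⁴.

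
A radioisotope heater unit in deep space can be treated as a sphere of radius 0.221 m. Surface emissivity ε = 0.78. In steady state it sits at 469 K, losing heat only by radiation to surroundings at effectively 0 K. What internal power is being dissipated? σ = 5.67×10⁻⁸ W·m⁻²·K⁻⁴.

Steady state: P = εσA T⁴.
A = 4πr² = 0.6138 m²; T⁴ = (469)⁴ = 4.838×10¹⁰ K⁴.
P = 0.78 × 5.67×10⁻⁸ × 0.6138 × 4.838×10¹⁰.

P ≈ 1310 W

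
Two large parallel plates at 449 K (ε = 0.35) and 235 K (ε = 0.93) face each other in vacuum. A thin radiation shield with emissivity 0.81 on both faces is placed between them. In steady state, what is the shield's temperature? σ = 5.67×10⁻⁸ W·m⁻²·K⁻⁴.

In steady state the net flux on the hot side equals that on the cold side.
σ(T₁⁴−T_s⁴)/D₁ = σ(T_s⁴−T₂⁴)/D₂, with D₁ = 1/ε₁+1/ε_s−1 = 3.092, D₂ = 1/ε_s+1/ε₂−1 = 1.310.
Solve for T_s⁴: T_s⁴ = (D₂·T₁⁴ + D₁·T₂⁴)/(D₁+D₂) = 1.424×10¹⁰ K⁴.

T_s ≈ 345 K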